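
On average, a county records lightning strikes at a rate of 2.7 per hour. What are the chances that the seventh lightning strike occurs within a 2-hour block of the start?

0.2983

Over the interval, μ = 2.7 × 2 = 5.4 (a 2-hour block = 2 hours).
The seventh arrival falls in the interval iff at least 7 events occur there: P(S_7 ≤ t) = P(N ≥ 7) = 1 − P(N ≤ 6) ≈ 0.2983.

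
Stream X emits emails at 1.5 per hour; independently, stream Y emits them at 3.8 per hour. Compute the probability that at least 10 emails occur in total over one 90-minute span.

0.2772

Independent Poisson processes superpose: combined rate λ = 1.5 + 3.8 = 5.3 per hour.
Over the interval, μ = 5.3 × 1.5 = 7.95 (a 90-minute span = 1.5 hours).
P(N ≥ 10) = 1 − P(N ≤ 9) ≈ 0.2772.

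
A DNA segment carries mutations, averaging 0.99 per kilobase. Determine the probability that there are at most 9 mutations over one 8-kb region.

0.7265

Over the interval, μ = 0.99 × 8 = 7.92 (an 8-kb region = 8 kilobases).
P(N ≤ 9) = Σ_{j=0}^{9} e^(−μ) μ^j/j! ≈ 0.7265.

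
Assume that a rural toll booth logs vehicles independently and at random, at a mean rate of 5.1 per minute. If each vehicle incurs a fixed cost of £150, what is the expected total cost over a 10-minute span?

E[N] = 5.1 × 10 = 51 (a 10-minute span = 10 minutes); E[cost] = 51 × £150 = £7650.

£7650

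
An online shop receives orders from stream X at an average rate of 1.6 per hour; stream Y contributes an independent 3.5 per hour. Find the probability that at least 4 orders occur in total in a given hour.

0.7487

Independent Poisson processes superpose: combined rate λ = 1.6 + 3.5 = 5.1 per hour.
So μ = 5.1.
P(N ≥ 4) = 1 − P(N ≤ 3) ≈ 0.7487.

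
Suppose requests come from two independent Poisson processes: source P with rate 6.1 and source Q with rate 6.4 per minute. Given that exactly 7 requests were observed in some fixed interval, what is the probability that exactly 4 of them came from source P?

0.2664

Given the total, each event is independently from source P with probability p = λ_P/(λ_P+λ_Q) = 6.1/12.5 = 0.4880.
So K ~ Binomial(7, 6.1/12.5): P(K = 4) = C(7,4) · (6.1/12.5)^4 · (6.4/12.5)^3 ≈ 0.2664.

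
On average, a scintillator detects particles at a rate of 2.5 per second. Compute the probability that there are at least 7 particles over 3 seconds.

Over the interval, μ = 2.5 × 3 = 7.5 (3 seconds).
P(N ≥ 7) = 1 − P(N ≤ 6) = 1 − Σ_{j=0}^{6} e^(−μ) μ^j/j! ≈ 0.6218.

0.6218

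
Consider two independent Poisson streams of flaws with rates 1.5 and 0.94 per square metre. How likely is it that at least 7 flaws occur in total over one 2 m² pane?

Independent Poisson processes superpose: combined rate λ = 1.5 + 0.94 = 2.44 per square metre.
Over the interval, μ = 2.44 × 2 = 4.88 (a 2 m² pane = 2 square metres).
P(N ≥ 7) = 1 − P(N ≤ 6) ≈ 0.2205.

0.2205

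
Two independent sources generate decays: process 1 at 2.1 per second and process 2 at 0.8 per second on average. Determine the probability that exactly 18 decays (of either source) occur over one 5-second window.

0.0632

Independent Poisson processes superpose: combined rate λ = 2.1 + 0.8 = 2.9 per second.
Over the interval, μ = 2.9 × 5 = 14.5 (a 5-second window = 5 seconds).
P(N = 18) = e^(−14.5) · 14.5^18/18! ≈ 0.0632.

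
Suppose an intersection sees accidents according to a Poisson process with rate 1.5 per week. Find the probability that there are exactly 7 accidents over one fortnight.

Over the interval, μ = 1.5 × 2 = 3 (a fortnight = 2 weeks).
P(N = 7) = e^(−μ) μ^7/7! = e^(−3) · 3^7/5040 ≈ 0.0216.

0.0216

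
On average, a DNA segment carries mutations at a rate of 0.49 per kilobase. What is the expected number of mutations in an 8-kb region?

3.92

E[N] = λt = 0.49 × 8 = 3.92 (an 8-kb region = 8 kilobases).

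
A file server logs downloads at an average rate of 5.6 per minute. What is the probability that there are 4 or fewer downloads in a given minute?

With mean μ = 5.6 per minute,
P(N ≤ 4) = Σ_{j=0}^{4} e^(−μ) μ^j/j! ≈ 0.3422.

0.3422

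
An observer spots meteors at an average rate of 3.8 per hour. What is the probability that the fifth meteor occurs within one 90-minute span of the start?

0.6728

Over the interval, μ = 3.8 × 1.5 = 5.7 (a 90-minute span = 1.5 hours).
The fifth arrival falls in the interval iff at least 5 events occur there: P(S_5 ≤ t) = P(N ≥ 5) = 1 − P(N ≤ 4) ≈ 0.6728.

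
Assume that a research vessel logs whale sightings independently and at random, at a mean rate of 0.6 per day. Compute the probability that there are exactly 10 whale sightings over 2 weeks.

0.1084

Over the interval, μ = 0.6 × 14 = 8.4 (2 weeks = 14 days).
P(N = 10) = e^(−μ) μ^10/10! = e^(−8.4) · 8.4^10/3628800 ≈ 0.1084.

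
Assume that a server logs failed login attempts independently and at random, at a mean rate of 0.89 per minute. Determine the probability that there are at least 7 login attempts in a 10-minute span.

0.7840

Over the interval, μ = 0.89 × 10 = 8.9 (a 10-minute span = 10 minutes).
P(N ≥ 7) = 1 − P(N ≤ 6) = 1 − Σ_{j=0}^{6} e^(−μ) μ^j/j! ≈ 0.7840.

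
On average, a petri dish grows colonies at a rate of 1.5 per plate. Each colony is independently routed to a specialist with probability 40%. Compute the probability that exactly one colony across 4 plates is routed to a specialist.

0.2177

Thinning: the colonies that are routed to a specialist themselves form a Poisson process with rate 0.4 × 1.5 = 0.6 per plate.
Over the interval, μ = 0.6 × 4 = 2.4 (4 plates).
P(N = 1) = e^(−2.4) · 2.4^1/1! ≈ 0.2177.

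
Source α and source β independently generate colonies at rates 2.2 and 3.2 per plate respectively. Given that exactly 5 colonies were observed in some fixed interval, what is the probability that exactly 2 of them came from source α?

0.3454

Given the total, each event is independently from source α with probability p = λ_α/(λ_α+λ_β) = 2.2/5.4 ≈ 0.4074.
So K ~ Binomial(5, 2.2/5.4): P(K = 2) = C(5,2) · (2.2/5.4)^2 · (3.2/5.4)^3 ≈ 0.3454.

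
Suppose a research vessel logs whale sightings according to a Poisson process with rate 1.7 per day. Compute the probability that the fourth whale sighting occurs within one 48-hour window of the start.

Over the interval, μ = 1.7 × 2 = 3.4 (a 48-hour window = 2 days).
The fourth arrival falls in the interval iff at least 4 events occur there: P(S_4 ≤ t) = P(N ≥ 4) = 1 − P(N ≤ 3) ≈ 0.4416.

0.4416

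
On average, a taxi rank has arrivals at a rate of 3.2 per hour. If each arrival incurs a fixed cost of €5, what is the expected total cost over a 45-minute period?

E[N] = 3.2 × 0.75 = 2.4 (a 45-minute period = 0.75 hours); E[cost] = 2.4 × €5 = €12.

€12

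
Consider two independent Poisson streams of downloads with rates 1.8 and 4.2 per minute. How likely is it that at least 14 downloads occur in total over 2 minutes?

0.3185

Independent Poisson processes superpose: combined rate λ = 1.8 + 4.2 = 6 per minute.
Over the interval, μ = 6 × 2 = 12 (2 minutes).
P(N ≥ 14) = 1 − P(N ≤ 13) ≈ 0.3185.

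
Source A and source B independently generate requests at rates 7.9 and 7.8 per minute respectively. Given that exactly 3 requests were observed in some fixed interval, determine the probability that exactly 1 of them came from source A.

0.3726

Given the total, each event is independently from source A with probability p = λ_A/(λ_A+λ_B) = 7.9/15.7 ≈ 0.5032.
So K ~ Binomial(3, 7.9/15.7): P(K = 1) = C(3,1) · (7.9/15.7)^1 · (7.8/15.7)^2 ≈ 0.3726.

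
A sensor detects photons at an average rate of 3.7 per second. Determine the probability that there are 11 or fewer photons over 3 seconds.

Over the interval, μ = 3.7 × 3 = 11.1 (3 seconds).
P(N ≤ 11) = Σ_{j=0}^{11} e^(−μ) μ^j/j! ≈ 0.5673.

0.5673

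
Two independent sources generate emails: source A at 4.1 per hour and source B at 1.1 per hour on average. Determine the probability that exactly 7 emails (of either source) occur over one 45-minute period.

0.0551

Independent Poisson processes superpose: combined rate λ = 4.1 + 1.1 = 5.2 per hour.
Over the interval, μ = 5.2 × 0.75 = 3.9 (a 45-minute period = 0.75 hours).
P(N = 7) = e^(−3.9) · 3.9^7/7! ≈ 0.0551.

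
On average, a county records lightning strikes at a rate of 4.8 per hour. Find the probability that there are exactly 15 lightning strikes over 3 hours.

Over the interval, μ = 4.8 × 3 = 14.4 (3 hours).
P(N = 15) = e^(−μ) μ^15/15! = e^(−14.4) · 14.4^15/1307674368000 ≈ 0.1012.

0.1012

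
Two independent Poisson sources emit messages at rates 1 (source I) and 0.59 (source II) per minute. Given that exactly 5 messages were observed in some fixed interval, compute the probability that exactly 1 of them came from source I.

0.0596

Given the total, each event is independently from source I with probability p = λ_I/(λ_I+λ_II) = 1/1.59 ≈ 0.6289.
So K ~ Binomial(5, 1/1.59): P(K = 1) = C(5,1) · (1/1.59)^1 · (0.59/1.59)^4 ≈ 0.0596.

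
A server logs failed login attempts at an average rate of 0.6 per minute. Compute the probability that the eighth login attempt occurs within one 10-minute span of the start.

0.2560

Over the interval, μ = 0.6 × 10 = 6 (a 10-minute span = 10 minutes).
The eighth arrival falls in the interval iff at least 8 events occur there: P(S_8 ≤ t) = P(N ≥ 8) = 1 − P(N ≤ 7) ≈ 0.2560.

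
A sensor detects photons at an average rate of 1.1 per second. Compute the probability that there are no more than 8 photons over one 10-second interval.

0.2320

Over the interval, μ = 1.1 × 10 = 11 (a 10-second interval = 10 seconds).
P(N ≤ 8) = Σ_{j=0}^{8} e^(−μ) μ^j/j! ≈ 0.2320.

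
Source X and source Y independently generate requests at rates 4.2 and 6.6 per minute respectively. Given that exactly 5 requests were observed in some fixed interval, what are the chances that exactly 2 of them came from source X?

Given the total, each event is independently from source X with probability p = λ_X/(λ_X+λ_Y) = 4.2/10.8 ≈ 0.3889.
So K ~ Binomial(5, 4.2/10.8): P(K = 2) = C(5,2) · (4.2/10.8)^2 · (6.6/10.8)^3 ≈ 0.3452.

0.3452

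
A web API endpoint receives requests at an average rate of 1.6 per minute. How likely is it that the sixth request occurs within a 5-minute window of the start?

0.8088

Over the interval, μ = 1.6 × 5 = 8 (a 5-minute window = 5 minutes).
The sixth arrival falls in the interval iff at least 6 events occur there: P(S_6 ≤ t) = P(N ≥ 6) = 1 − P(N ≤ 5) ≈ 0.8088.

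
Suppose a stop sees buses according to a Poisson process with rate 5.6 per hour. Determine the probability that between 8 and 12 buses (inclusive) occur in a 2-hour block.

Over the interval, μ = 5.6 × 2 = 11.2 (a 2-hour block = 2 hours).
P(8 ≤ N ≤ 12) = Σ_{j=8}^{12} e^(−11.2) · 11.2^j/j! ≈ 0.5359.

0.5359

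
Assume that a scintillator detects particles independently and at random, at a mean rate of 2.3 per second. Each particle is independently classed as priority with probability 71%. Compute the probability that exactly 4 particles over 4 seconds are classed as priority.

Thinning: the particles that are classed as priority themselves form a Poisson process with rate 0.71 × 2.3 = 1.633 per second.
Over the interval, μ = 1.633 × 4 = 6.532 (4 seconds).
P(N = 4) = e^(−6.532) · 6.532^4/4! ≈ 0.1104.

0.1104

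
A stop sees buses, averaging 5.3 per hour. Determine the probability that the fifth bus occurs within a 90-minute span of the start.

Over the interval, μ = 5.3 × 1.5 = 7.95 (a 90-minute span = 1.5 hours).
The fifth arrival falls in the interval iff at least 5 events occur there: P(S_5 ≤ t) = P(N ≥ 5) = 1 − P(N ≤ 4) ≈ 0.8975.

0.8975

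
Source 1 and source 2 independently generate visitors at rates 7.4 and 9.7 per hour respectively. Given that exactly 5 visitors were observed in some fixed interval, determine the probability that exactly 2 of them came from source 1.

0.3418

Given the total, each event is independently from source 1 with probability p = λ_1/(λ_1+λ_2) = 7.4/17.1 ≈ 0.4327.
So K ~ Binomial(5, 7.4/17.1): P(K = 2) = C(5,2) · (7.4/17.1)^2 · (9.7/17.1)^3 ≈ 0.3418.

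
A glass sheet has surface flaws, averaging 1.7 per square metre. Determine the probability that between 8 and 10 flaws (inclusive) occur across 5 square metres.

Over the interval, μ = 1.7 × 5 = 8.5 (5 square metres).
P(8 ≤ N ≤ 10) = Σ_{j=8}^{10} e^(−8.5) · 8.5^j/j! ≈ 0.3778.

0.3778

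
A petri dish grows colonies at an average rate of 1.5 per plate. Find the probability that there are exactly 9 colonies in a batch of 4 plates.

Over the interval, μ = 1.5 × 4 = 6 (a batch of 4 plates = 4 plates).
P(N = 9) = e^(−μ) μ^9/9! = e^(−6) · 6^9/362880 ≈ 0.0688.

0.0688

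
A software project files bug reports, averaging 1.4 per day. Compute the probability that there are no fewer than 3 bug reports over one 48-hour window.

0.5305

Over the interval, μ = 1.4 × 2 = 2.8 (a 48-hour window = 2 days).
P(N ≥ 3) = 1 − P(N ≤ 2) = 1 − Σ_{j=0}^{2} e^(−μ) μ^j/j! ≈ 0.5305.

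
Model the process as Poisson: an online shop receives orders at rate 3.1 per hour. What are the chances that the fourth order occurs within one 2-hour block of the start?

Over the interval, μ = 3.1 × 2 = 6.2 (a 2-hour block = 2 hours).
The fourth arrival falls in the interval iff at least 4 events occur there: P(S_4 ≤ t) = P(N ≥ 4) = 1 − P(N ≤ 3) ≈ 0.8658.

0.8658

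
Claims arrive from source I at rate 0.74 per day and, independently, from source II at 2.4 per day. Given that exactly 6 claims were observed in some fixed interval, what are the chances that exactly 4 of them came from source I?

0.0270

Given the total, each event is independently from source I with probability p = λ_I/(λ_I+λ_II) = 0.74/3.14 ≈ 0.2357.
So K ~ Binomial(6, 0.74/3.14): P(K = 4) = C(6,4) · (0.74/3.14)^4 · (2.4/3.14)^2 ≈ 0.0270.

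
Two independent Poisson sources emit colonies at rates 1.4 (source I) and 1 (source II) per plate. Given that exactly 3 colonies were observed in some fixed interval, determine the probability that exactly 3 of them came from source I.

Given the total, each event is independently from source I with probability p = λ_I/(λ_I+λ_II) = 1.4/2.4 ≈ 0.5833.
So K ~ Binomial(3, 1.4/2.4): P(K = 3) = C(3,3) · (1.4/2.4)^3 · (1/2.4)^0 ≈ 0.1985.

0.1985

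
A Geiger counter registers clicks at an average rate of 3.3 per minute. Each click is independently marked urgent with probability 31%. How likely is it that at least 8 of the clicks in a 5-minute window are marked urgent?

0.1457

Thinning: the clicks that are marked urgent themselves form a Poisson process with rate 0.31 × 3.3 = 1.023 per minute.
Over the interval, μ = 1.023 × 5 = 5.115 (a 5-minute window = 5 minutes).
P(N ≥ 8) = 1 − P(N ≤ 7) ≈ 0.1457.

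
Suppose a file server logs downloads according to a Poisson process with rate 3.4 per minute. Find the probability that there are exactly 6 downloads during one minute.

0.0716

With mean μ = 3.4 per minute,
P(N = 6) = e^(−μ) μ^6/6! = e^(−3.4) · 3.4^6/720 ≈ 0.0716.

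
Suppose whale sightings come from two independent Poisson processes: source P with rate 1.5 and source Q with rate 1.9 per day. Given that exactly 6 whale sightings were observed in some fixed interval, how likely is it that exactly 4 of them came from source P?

0.1775

Given the total, each event is independently from source P with probability p = λ_P/(λ_P+λ_Q) = 1.5/3.4 ≈ 0.4412.
So K ~ Binomial(6, 1.5/3.4): P(K = 4) = C(6,4) · (1.5/3.4)^4 · (1.9/3.4)^2 ≈ 0.1775.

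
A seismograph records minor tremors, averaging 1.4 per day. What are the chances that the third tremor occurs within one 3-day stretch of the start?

Over the interval, μ = 1.4 × 3 = 4.2 (a 3-day stretch = 3 days).
The third arrival falls in the interval iff at least 3 events occur there: P(S_3 ≤ t) = P(N ≥ 3) = 1 − P(N ≤ 2) ≈ 0.7898.

0.7898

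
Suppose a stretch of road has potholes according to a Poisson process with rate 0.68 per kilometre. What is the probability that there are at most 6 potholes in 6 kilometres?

Over the interval, μ = 0.68 × 6 = 4.08 (6 kilometres).
P(N ≤ 6) = Σ_{j=0}^{6} e^(−μ) μ^j/j! ≈ 0.8808.

0.8808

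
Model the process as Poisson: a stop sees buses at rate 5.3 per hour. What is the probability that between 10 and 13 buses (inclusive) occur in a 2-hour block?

0.4315

Over the interval, μ = 5.3 × 2 = 10.6 (a 2-hour block = 2 hours).
P(10 ≤ N ≤ 13) = Σ_{j=10}^{13} e^(−10.6) · 10.6^j/j! ≈ 0.4315.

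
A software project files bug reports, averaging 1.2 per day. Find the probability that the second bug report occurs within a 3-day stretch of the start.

Over the interval, μ = 1.2 × 3 = 3.6 (a 3-day stretch = 3 days).
The second arrival falls in the interval iff at least 2 events occur there: P(S_2 ≤ t) = P(N ≥ 2) = 1 − P(N ≤ 1) ≈ 0.8743.

0.8743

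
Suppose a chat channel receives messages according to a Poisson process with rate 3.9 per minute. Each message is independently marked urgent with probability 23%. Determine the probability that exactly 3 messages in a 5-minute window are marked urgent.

0.1696

Thinning: the messages that are marked urgent themselves form a Poisson process with rate 0.23 × 3.9 = 0.897 per minute.
Over the interval, μ = 0.897 × 5 = 4.485 (a 5-minute window = 5 minutes).
P(N = 3) = e^(−4.485) · 4.485^3/3! ≈ 0.1696.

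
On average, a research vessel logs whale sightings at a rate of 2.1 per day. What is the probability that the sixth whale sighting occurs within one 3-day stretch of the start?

0.6012

Over the interval, μ = 2.1 × 3 = 6.3 (a 3-day stretch = 3 days).
The sixth arrival falls in the interval iff at least 6 events occur there: P(S_6 ≤ t) = P(N ≥ 6) = 1 − P(N ≤ 5) ≈ 0.6012.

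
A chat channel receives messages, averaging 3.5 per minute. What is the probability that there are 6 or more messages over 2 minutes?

Over the interval, μ = 3.5 × 2 = 7 (2 minutes).
P(N ≥ 6) = 1 − P(N ≤ 5) = 1 − Σ_{j=0}^{5} e^(−μ) μ^j/j! ≈ 0.6993.

0.6993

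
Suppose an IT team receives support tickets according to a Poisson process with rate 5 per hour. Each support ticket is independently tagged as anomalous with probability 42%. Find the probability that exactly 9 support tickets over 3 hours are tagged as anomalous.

Thinning: the support tickets that are tagged as anomalous themselves form a Poisson process with rate 0.42 × 5 = 2.1 per hour.
Over the interval, μ = 2.1 × 3 = 6.3 (3 hours).
P(N = 9) = e^(−6.3) · 6.3^9/9! ≈ 0.0791.

0.0791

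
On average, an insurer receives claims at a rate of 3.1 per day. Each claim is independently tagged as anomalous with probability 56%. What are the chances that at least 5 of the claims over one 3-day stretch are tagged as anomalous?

Thinning: the claims that are tagged as anomalous themselves form a Poisson process with rate 0.56 × 3.1 = 1.736 per day.
Over the interval, μ = 1.736 × 3 = 5.208 (a 3-day stretch = 3 days).
P(N ≥ 5) = 1 − P(N ≤ 4) ≈ 0.5952.

0.5952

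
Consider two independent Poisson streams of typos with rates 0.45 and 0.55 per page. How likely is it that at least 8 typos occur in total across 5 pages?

0.1334

Independent Poisson processes superpose: combined rate λ = 0.45 + 0.55 = 1 per page.
Over the interval, μ = 1 × 5 = 5 (5 pages).
P(N ≥ 8) = 1 − P(N ≤ 7) ≈ 0.1334.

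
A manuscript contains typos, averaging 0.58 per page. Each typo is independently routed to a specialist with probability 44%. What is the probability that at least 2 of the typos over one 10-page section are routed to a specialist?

0.7232

Thinning: the typos that are routed to a specialist themselves form a Poisson process with rate 0.44 × 0.58 = 0.2552 per page.
Over the interval, μ = 0.2552 × 10 = 2.552 (a 10-page section = 10 pages).
P(N ≥ 2) = 1 − P(N ≤ 1) ≈ 0.7232.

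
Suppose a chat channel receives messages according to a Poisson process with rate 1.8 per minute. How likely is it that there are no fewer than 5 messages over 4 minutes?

Over the interval, μ = 1.8 × 4 = 7.2 (4 minutes).
P(N ≥ 5) = 1 − P(N ≤ 4) = 1 − Σ_{j=0}^{4} e^(−μ) μ^j/j! ≈ 0.8445.

0.8445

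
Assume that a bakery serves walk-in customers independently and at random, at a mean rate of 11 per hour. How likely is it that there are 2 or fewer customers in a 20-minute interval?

0.2911

Over the interval, μ = 11 × 1/3 ≈ 3.66667 (a 20-minute interval = 1/3 hours).
P(N ≤ 2) = Σ_{j=0}^{2} e^(−μ) μ^j/j! ≈ 0.2911.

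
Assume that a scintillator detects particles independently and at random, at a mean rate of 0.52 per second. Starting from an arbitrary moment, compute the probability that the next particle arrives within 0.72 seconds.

0.3123

Inter-arrival times are exponential with rate λ = 0.52 per second.
P(T ≤ 0.72) = 1 − e^(−λt) = 1 − e^(−0.52 × 0.72) = 1 − e^(−0.3744) ≈ 0.3123.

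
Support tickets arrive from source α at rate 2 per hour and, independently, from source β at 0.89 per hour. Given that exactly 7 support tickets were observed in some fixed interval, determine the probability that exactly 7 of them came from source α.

0.0760

Given the total, each event is independently from source α with probability p = λ_α/(λ_α+λ_β) = 2/2.89 ≈ 0.6920.
So K ~ Binomial(7, 2/2.89): P(K = 7) = C(7,7) · (2/2.89)^7 · (0.89/2.89)^0 ≈ 0.0760.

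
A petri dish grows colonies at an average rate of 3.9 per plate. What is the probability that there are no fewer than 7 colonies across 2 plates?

Over the interval, μ = 3.9 × 2 = 7.8 (2 plates).
P(N ≥ 7) = 1 − P(N ≤ 6) = 1 − Σ_{j=0}^{6} e^(−μ) μ^j/j! ≈ 0.6616.

0.6616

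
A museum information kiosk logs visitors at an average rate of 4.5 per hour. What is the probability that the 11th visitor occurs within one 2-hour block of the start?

Over the interval, μ = 4.5 × 2 = 9 (a 2-hour block = 2 hours).
The 11th arrival falls in the interval iff at least 11 events occur there: P(S_11 ≤ t) = P(N ≥ 11) = 1 − P(N ≤ 10) ≈ 0.2940.

0.2940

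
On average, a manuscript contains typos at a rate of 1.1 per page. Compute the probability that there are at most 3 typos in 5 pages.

0.2017

Over the interval, μ = 1.1 × 5 = 5.5 (5 pages).
P(N ≤ 3) = Σ_{j=0}^{3} e^(−μ) μ^j/j! ≈ 0.2017.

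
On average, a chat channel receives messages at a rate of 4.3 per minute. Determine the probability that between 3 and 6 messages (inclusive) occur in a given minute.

With mean μ = 4.3 per minute,
P(3 ≤ N ≤ 6) = Σ_{j=3}^{6} e^(−4.3) · 4.3^j/j! ≈ 0.6584.

0.6584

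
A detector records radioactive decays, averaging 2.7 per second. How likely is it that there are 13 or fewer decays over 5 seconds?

Over the interval, μ = 2.7 × 5 = 13.5 (5 seconds).
P(N ≤ 13) = Σ_{j=0}^{13} e^(−μ) μ^j/j! ≈ 0.5182.

0.5182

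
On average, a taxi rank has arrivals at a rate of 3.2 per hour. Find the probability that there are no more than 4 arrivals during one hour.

With mean μ = 3.2 per hour,
P(N ≤ 4) = Σ_{j=0}^{4} e^(−μ) μ^j/j! ≈ 0.7806.

0.7806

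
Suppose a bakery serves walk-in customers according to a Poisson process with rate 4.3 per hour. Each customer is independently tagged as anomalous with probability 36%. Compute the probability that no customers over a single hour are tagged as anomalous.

Thinning: the customers that are tagged as anomalous themselves form a Poisson process with rate 0.36 × 4.3 = 1.548 per hour.
So μ = 1.548.
P(N = 0) = e^(−1.548) · 1.548^0/0! ≈ 0.2127.

0.2127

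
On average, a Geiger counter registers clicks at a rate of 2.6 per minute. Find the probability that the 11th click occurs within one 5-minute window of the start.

Over the interval, μ = 2.6 × 5 = 13 (a 5-minute window = 5 minutes).
The 11th arrival falls in the interval iff at least 11 events occur there: P(S_11 ≤ t) = P(N ≥ 11) = 1 − P(N ≤ 10) ≈ 0.7483.

0.7483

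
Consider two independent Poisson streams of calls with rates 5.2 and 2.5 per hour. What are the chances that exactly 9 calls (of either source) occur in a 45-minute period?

0.0611

Independent Poisson processes superpose: combined rate λ = 5.2 + 2.5 = 7.7 per hour.
Over the interval, μ = 7.7 × 0.75 = 5.775 (a 45-minute period = 0.75 hours).
P(N = 9) = e^(−5.775) · 5.775^9/9! ≈ 0.0611.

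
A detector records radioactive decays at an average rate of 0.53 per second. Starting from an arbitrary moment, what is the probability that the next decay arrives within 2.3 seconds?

0.7045

Inter-arrival times are exponential with rate λ = 0.53 per second.
P(T ≤ 2.3) = 1 − e^(−λt) = 1 − e^(−0.53 × 2.3) = 1 − e^(−1.219) ≈ 0.7045.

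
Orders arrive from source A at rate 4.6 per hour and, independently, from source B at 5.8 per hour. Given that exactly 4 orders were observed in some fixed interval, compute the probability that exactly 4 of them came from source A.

Given the total, each event is independently from source A with probability p = λ_A/(λ_A+λ_B) = 4.6/10.4 ≈ 0.4423.
So K ~ Binomial(4, 4.6/10.4): P(K = 4) = C(4,4) · (4.6/10.4)^4 · (5.8/10.4)^0 ≈ 0.0383.

0.0383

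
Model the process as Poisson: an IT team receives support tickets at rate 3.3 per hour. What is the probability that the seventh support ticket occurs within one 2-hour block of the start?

0.4892

Over the interval, μ = 3.3 × 2 = 6.6 (a 2-hour block = 2 hours).
The seventh arrival falls in the interval iff at least 7 events occur there: P(S_7 ≤ t) = P(N ≥ 7) = 1 − P(N ≤ 6) ≈ 0.4892.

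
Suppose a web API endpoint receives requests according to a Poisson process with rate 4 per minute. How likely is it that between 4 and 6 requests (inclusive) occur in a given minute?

0.4559

With mean μ = 4 per minute,
P(4 ≤ N ≤ 6) = Σ_{j=4}^{6} e^(−4) · 4^j/j! ≈ 0.4559.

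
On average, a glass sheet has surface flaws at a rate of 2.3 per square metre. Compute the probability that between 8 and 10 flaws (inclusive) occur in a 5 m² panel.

Over the interval, μ = 2.3 × 5 = 11.5 (a 5 m² panel = 5 square metres).
P(8 ≤ N ≤ 10) = Σ_{j=8}^{10} e^(−11.5) · 11.5^j/j! ≈ 0.2880.

0.2880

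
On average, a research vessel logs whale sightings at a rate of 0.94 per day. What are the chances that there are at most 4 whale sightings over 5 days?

Over the interval, μ = 0.94 × 5 = 4.7 (5 days).
P(N ≤ 4) = Σ_{j=0}^{4} e^(−μ) μ^j/j! ≈ 0.4946.

0.4946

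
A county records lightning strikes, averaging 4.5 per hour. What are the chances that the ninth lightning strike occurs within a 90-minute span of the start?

0.2389

Over the interval, μ = 4.5 × 1.5 = 6.75 (a 90-minute span = 1.5 hours).
The ninth arrival falls in the interval iff at least 9 events occur there: P(S_9 ≤ t) = P(N ≥ 9) = 1 − P(N ≤ 8) ≈ 0.2389.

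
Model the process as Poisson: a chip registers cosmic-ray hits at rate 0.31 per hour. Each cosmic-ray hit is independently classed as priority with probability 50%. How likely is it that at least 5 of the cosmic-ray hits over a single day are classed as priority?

0.3166

Thinning: the cosmic-ray hits that are classed as priority themselves form a Poisson process with rate 0.5 × 0.31 = 0.155 per hour.
Over the interval, μ = 0.155 × 24 = 3.72 (a day = 24 hours).
P(N ≥ 5) = 1 − P(N ≤ 4) ≈ 0.3166.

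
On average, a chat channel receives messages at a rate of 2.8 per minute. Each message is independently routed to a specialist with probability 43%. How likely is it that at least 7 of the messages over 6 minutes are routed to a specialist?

0.5831

Thinning: the messages that are routed to a specialist themselves form a Poisson process with rate 0.43 × 2.8 = 1.204 per minute.
Over the interval, μ = 1.204 × 6 = 7.224 (6 minutes).
P(N ≥ 7) = 1 − P(N ≤ 6) ≈ 0.5831.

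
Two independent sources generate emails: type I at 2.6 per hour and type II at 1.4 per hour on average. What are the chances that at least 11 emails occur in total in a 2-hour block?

Independent Poisson processes superpose: combined rate λ = 2.6 + 1.4 = 4 per hour.
Over the interval, μ = 4 × 2 = 8 (a 2-hour block = 2 hours).
P(N ≥ 11) = 1 − P(N ≤ 10) ≈ 0.1841.

0.1841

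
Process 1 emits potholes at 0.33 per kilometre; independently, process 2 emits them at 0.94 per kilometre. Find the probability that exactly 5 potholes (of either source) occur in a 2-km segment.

0.0695

Independent Poisson processes superpose: combined rate λ = 0.33 + 0.94 = 1.27 per kilometre.
Over the interval, μ = 1.27 × 2 = 2.54 (a 2-km segment = 2 kilometres).
P(N = 5) = e^(−2.54) · 2.54^5/5! ≈ 0.0695.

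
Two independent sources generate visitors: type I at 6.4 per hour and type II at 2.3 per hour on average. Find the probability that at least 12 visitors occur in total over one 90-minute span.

0.6519

Independent Poisson processes superpose: combined rate λ = 6.4 + 2.3 = 8.7 per hour.
Over the interval, μ = 8.7 × 1.5 = 13.05 (a 90-minute span = 1.5 hours).
P(N ≥ 12) = 1 − P(N ≤ 11) ≈ 0.6519.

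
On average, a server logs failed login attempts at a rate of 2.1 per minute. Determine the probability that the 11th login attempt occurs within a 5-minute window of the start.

Over the interval, μ = 2.1 × 5 = 10.5 (a 5-minute window = 5 minutes).
The 11th arrival falls in the interval iff at least 11 events occur there: P(S_11 ≤ t) = P(N ≥ 11) = 1 − P(N ≤ 10) ≈ 0.4793.

0.4793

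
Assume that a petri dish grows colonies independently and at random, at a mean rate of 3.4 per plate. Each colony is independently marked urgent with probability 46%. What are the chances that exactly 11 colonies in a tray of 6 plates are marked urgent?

0.1046

Thinning: the colonies that are marked urgent themselves form a Poisson process with rate 0.46 × 3.4 = 1.564 per plate.
Over the interval, μ = 1.564 × 6 = 9.384 (a tray of 6 plates = 6 plates).
P(N = 11) = e^(−9.384) · 9.384^11/11! ≈ 0.1046.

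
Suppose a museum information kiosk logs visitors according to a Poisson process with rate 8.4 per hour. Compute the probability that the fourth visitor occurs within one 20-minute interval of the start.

Over the interval, μ = 8.4 × 1/3 = 2.8 (a 20-minute interval = 1/3 hours).
The fourth arrival falls in the interval iff at least 4 events occur there: P(S_4 ≤ t) = P(N ≥ 4) = 1 − P(N ≤ 3) ≈ 0.3081.

0.3081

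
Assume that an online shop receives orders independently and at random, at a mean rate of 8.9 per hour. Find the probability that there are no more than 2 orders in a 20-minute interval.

0.4307

Over the interval, μ = 8.9 × 1/3 ≈ 2.96667 (a 20-minute interval = 1/3 hours).
P(N ≤ 2) = Σ_{j=0}^{2} e^(−μ) μ^j/j! ≈ 0.4307.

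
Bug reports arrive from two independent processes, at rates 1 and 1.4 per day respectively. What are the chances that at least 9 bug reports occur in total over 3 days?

0.2973

Independent Poisson processes superpose: combined rate λ = 1 + 1.4 = 2.4 per day.
Over the interval, μ = 2.4 × 3 = 7.2 (3 days).
P(N ≥ 9) = 1 − P(N ≤ 8) ≈ 0.2973.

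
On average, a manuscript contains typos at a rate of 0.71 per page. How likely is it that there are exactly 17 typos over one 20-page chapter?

0.0743

Over the interval, μ = 0.71 × 20 = 14.2 (a 20-page chapter = 20 pages).
P(N = 17) = e^(−μ) μ^17/17! = e^(−14.2) · 14.2^17/355687428096000 ≈ 0.0743.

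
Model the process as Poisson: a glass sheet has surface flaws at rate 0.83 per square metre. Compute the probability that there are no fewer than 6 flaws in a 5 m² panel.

Over the interval, μ = 0.83 × 5 = 4.15 (a 5 m² panel = 5 square metres).
P(N ≥ 6) = 1 − P(N ≤ 5) = 1 − Σ_{j=0}^{5} e^(−μ) μ^j/j! ≈ 0.2387.

0.2387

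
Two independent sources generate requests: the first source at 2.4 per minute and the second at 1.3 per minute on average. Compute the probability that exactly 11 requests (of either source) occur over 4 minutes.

0.0698

Independent Poisson processes superpose: combined rate λ = 2.4 + 1.3 = 3.7 per minute.
Over the interval, μ = 3.7 × 4 = 14.8 (4 minutes).
P(N = 11) = e^(−14.8) · 14.8^11/11! ≈ 0.0698.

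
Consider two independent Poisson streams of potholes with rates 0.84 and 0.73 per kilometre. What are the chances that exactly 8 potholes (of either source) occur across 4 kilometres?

Independent Poisson processes superpose: combined rate λ = 0.84 + 0.73 = 1.57 per kilometre.
Over the interval, μ = 1.57 × 4 = 6.28 (4 kilometres).
P(N = 8) = e^(−6.28) · 6.28^8/8! ≈ 0.1124.

0.1124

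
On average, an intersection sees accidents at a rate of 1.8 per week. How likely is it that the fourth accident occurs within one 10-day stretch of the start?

Over the interval, μ = 1.8 × 10/7 ≈ 2.57143 (a 10-day stretch = 10/7 weeks).
The fourth arrival falls in the interval iff at least 4 events occur there: P(S_4 ≤ t) = P(N ≥ 4) = 1 − P(N ≤ 3) ≈ 0.2578.

0.2578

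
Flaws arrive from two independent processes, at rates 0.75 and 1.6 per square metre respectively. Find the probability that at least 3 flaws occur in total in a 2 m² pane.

Independent Poisson processes superpose: combined rate λ = 0.75 + 1.6 = 2.35 per square metre.
Over the interval, μ = 2.35 × 2 = 4.7 (a 2 m² pane = 2 square metres).
P(N ≥ 3) = 1 − P(N ≤ 2) ≈ 0.8477.

0.8477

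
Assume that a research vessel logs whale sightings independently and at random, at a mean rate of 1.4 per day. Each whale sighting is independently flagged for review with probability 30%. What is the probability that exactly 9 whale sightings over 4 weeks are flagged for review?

0.0926

Thinning: the whale sightings that are flagged for review themselves form a Poisson process with rate 0.3 × 1.4 = 0.42 per day.
Over the interval, μ = 0.42 × 28 = 11.76 (4 weeks = 28 days).
P(N = 9) = e^(−11.76) · 11.76^9/9! ≈ 0.0926.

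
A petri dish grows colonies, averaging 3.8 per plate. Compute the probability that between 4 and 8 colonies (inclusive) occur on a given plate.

0.5105

With mean μ = 3.8 per plate,
P(4 ≤ N ≤ 8) = Σ_{j=4}^{8} e^(−3.8) · 3.8^j/j! ≈ 0.5105.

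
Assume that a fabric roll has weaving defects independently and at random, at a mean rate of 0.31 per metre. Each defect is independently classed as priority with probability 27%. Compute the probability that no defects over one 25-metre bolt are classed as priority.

Thinning: the defects that are classed as priority themselves form a Poisson process with rate 0.27 × 0.31 = 0.0837 per metre.
Over the interval, μ = 0.0837 × 25 = 2.0925 (a 25-metre bolt = 25 metres).
P(N = 0) = e^(−2.0925) · 2.0925^0/0! ≈ 0.1234.

0.1234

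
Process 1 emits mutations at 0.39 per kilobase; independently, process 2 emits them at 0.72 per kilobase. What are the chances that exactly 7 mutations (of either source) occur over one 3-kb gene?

0.0322

Independent Poisson processes superpose: combined rate λ = 0.39 + 0.72 = 1.11 per kilobase.
Over the interval, μ = 1.11 × 3 = 3.33 (a 3-kb gene = 3 kilobases).
P(N = 7) = e^(−3.33) · 3.33^7/7! ≈ 0.0322.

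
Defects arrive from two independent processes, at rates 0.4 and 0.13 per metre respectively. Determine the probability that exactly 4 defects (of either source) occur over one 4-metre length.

0.1010

Independent Poisson processes superpose: combined rate λ = 0.4 + 0.13 = 0.53 per metre.
Over the interval, μ = 0.53 × 4 = 2.12 (a 4-metre length = 4 metres).
P(N = 4) = e^(−2.12) · 2.12^4/4! ≈ 0.1010.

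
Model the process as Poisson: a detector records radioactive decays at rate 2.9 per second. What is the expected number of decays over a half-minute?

E[N] = λt = 2.9 × 30 = 87 (a half-minute = 30 seconds).

87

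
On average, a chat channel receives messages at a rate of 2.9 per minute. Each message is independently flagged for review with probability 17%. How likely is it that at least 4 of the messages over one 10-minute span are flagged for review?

Thinning: the messages that are flagged for review themselves form a Poisson process with rate 0.17 × 2.9 = 0.493 per minute.
Over the interval, μ = 0.493 × 10 = 4.93 (a 10-minute span = 10 minutes).
P(N ≥ 4) = 1 − P(N ≤ 3) ≈ 0.7250.

0.7250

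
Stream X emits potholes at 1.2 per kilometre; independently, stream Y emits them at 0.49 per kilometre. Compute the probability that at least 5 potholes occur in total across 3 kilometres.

0.5717

Independent Poisson processes superpose: combined rate λ = 1.2 + 0.49 = 1.69 per kilometre.
Over the interval, μ = 1.69 × 3 = 5.07 (3 kilometres).
P(N ≥ 5) = 1 − P(N ≤ 4) ≈ 0.5717.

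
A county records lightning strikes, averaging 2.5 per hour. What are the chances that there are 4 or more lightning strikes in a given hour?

0.2424

With mean μ = 2.5 per hour,
P(N ≥ 4) = 1 − P(N ≤ 3) = 1 − Σ_{j=0}^{3} e^(−μ) μ^j/j! ≈ 0.2424.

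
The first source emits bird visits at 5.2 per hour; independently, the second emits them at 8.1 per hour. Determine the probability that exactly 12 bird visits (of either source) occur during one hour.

Independent Poisson processes superpose: combined rate λ = 5.2 + 8.1 = 13.3 per hour.
So μ = 13.3.
P(N = 12) = e^(−13.3) · 13.3^12/12! ≈ 0.1071.

0.1071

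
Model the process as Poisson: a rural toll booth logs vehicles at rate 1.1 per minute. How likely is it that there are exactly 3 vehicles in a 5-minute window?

Over the interval, μ = 1.1 × 5 = 5.5 (a 5-minute window = 5 minutes).
P(N = 3) = e^(−μ) μ^3/3! = e^(−5.5) · 5.5^3/6 ≈ 0.1133.

0.1133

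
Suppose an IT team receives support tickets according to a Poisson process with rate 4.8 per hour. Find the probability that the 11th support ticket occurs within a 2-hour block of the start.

Over the interval, μ = 4.8 × 2 = 9.6 (a 2-hour block = 2 hours).
The 11th arrival falls in the interval iff at least 11 events occur there: P(S_11 ≤ t) = P(N ≥ 11) = 1 − P(N ≤ 10) ≈ 0.3671.

0.3671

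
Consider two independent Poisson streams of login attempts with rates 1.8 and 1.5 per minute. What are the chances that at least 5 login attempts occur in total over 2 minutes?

0.7873

Independent Poisson processes superpose: combined rate λ = 1.8 + 1.5 = 3.3 per minute.
Over the interval, μ = 3.3 × 2 = 6.6 (2 minutes).
P(N ≥ 5) = 1 − P(N ≤ 4) ≈ 0.7873.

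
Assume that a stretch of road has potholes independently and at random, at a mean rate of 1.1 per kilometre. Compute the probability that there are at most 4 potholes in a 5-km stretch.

Over the interval, μ = 1.1 × 5 = 5.5 (a 5-km stretch = 5 kilometres).
P(N ≤ 4) = Σ_{j=0}^{4} e^(−μ) μ^j/j! ≈ 0.3575.

0.3575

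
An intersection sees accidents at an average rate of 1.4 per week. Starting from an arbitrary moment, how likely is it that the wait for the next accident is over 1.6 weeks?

0.1065

The wait for the next event is exponential with rate λ = 1.4 per week.
P(T > 1.6) = e^(−λt) = e^(−1.4 × 1.6) = e^(−2.24) ≈ 0.1065.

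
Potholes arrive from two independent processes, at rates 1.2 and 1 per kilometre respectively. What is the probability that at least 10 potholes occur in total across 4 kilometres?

0.3863

Independent Poisson processes superpose: combined rate λ = 1.2 + 1 = 2.2 per kilometre.
Over the interval, μ = 2.2 × 4 = 8.8 (4 kilometres).
P(N ≥ 10) = 1 − P(N ≤ 9) ≈ 0.3863.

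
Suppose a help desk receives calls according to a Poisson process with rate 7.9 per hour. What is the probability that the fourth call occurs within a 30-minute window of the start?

0.5567

Over the interval, μ = 7.9 × 0.5 = 3.95 (a 30-minute window = 0.5 hours).
The fourth arrival falls in the interval iff at least 4 events occur there: P(S_4 ≤ t) = P(N ≥ 4) = 1 − P(N ≤ 3) ≈ 0.5567.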